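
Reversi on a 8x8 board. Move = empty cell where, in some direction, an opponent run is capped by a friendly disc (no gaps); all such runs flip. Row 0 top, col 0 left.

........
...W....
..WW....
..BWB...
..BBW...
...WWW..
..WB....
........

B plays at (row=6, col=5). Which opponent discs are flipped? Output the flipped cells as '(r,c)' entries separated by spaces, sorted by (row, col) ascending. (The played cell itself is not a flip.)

Dir NW: opp run (5,4) capped by B -> flip
Dir N: opp run (5,5), next='.' -> no flip
Dir NE: first cell '.' (not opp) -> no flip
Dir W: first cell '.' (not opp) -> no flip
Dir E: first cell '.' (not opp) -> no flip
Dir SW: first cell '.' (not opp) -> no flip
Dir S: first cell '.' (not opp) -> no flip
Dir SE: first cell '.' (not opp) -> no flip

Answer: (5,4)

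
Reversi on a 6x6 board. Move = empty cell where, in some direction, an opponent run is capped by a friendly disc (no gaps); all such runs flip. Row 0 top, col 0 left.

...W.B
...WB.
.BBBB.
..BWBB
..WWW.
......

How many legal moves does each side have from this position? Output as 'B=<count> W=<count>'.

Answer: B=8 W=7

Derivation:
-- B to move --
(0,2): flips 1 -> legal
(0,4): flips 1 -> legal
(1,2): flips 1 -> legal
(3,1): no bracket -> illegal
(4,1): no bracket -> illegal
(4,5): no bracket -> illegal
(5,1): flips 2 -> legal
(5,2): flips 2 -> legal
(5,3): flips 3 -> legal
(5,4): flips 2 -> legal
(5,5): flips 2 -> legal
B mobility = 8
-- W to move --
(0,4): flips 3 -> legal
(1,0): flips 2 -> legal
(1,1): flips 1 -> legal
(1,2): flips 2 -> legal
(1,5): flips 2 -> legal
(2,0): no bracket -> illegal
(2,5): flips 2 -> legal
(3,0): no bracket -> illegal
(3,1): flips 2 -> legal
(4,1): no bracket -> illegal
(4,5): no bracket -> illegal
W mobility = 7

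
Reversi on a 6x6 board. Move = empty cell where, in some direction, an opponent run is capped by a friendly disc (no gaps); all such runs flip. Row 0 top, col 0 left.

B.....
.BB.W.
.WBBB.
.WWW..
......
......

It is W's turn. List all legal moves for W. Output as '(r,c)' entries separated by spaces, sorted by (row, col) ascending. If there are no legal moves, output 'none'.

(0,1): flips 1 -> legal
(0,2): flips 2 -> legal
(0,3): flips 1 -> legal
(1,0): no bracket -> illegal
(1,3): flips 2 -> legal
(1,5): flips 1 -> legal
(2,0): no bracket -> illegal
(2,5): flips 3 -> legal
(3,4): flips 1 -> legal
(3,5): no bracket -> illegal

Answer: (0,1) (0,2) (0,3) (1,3) (1,5) (2,5) (3,4)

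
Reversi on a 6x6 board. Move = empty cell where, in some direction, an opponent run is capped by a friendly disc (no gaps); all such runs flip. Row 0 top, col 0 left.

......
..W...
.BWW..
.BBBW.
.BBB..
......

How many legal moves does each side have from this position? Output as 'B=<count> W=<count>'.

-- B to move --
(0,1): no bracket -> illegal
(0,2): flips 2 -> legal
(0,3): flips 1 -> legal
(1,1): flips 1 -> legal
(1,3): flips 2 -> legal
(1,4): flips 1 -> legal
(2,4): flips 2 -> legal
(2,5): flips 1 -> legal
(3,5): flips 1 -> legal
(4,4): no bracket -> illegal
(4,5): no bracket -> illegal
B mobility = 8
-- W to move --
(1,0): no bracket -> illegal
(1,1): no bracket -> illegal
(2,0): flips 1 -> legal
(2,4): no bracket -> illegal
(3,0): flips 4 -> legal
(4,0): flips 1 -> legal
(4,4): flips 1 -> legal
(5,0): flips 2 -> legal
(5,1): no bracket -> illegal
(5,2): flips 3 -> legal
(5,3): flips 2 -> legal
(5,4): no bracket -> illegal
W mobility = 7

Answer: B=8 W=7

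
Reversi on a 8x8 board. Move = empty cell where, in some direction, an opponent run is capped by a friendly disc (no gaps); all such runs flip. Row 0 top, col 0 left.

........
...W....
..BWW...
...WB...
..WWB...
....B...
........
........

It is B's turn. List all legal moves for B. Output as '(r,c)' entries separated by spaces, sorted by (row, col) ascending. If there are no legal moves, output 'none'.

(0,2): no bracket -> illegal
(0,3): no bracket -> illegal
(0,4): flips 1 -> legal
(1,2): flips 1 -> legal
(1,4): flips 1 -> legal
(1,5): no bracket -> illegal
(2,5): flips 2 -> legal
(3,1): no bracket -> illegal
(3,2): flips 2 -> legal
(3,5): no bracket -> illegal
(4,1): flips 2 -> legal
(5,1): no bracket -> illegal
(5,2): flips 1 -> legal
(5,3): no bracket -> illegal

Answer: (0,4) (1,2) (1,4) (2,5) (3,2) (4,1) (5,2)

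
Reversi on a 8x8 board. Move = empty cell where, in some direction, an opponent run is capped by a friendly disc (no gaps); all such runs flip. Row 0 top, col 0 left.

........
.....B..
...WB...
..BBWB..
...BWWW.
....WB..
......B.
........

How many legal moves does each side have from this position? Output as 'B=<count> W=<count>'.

Answer: B=10 W=16

Derivation:
-- B to move --
(1,2): no bracket -> illegal
(1,3): flips 1 -> legal
(1,4): flips 1 -> legal
(2,2): flips 1 -> legal
(2,5): flips 1 -> legal
(3,6): no bracket -> illegal
(3,7): flips 1 -> legal
(4,7): flips 3 -> legal
(5,3): flips 2 -> legal
(5,6): no bracket -> illegal
(5,7): flips 1 -> legal
(6,3): no bracket -> illegal
(6,4): flips 3 -> legal
(6,5): flips 1 -> legal
B mobility = 10
-- W to move --
(0,4): no bracket -> illegal
(0,5): no bracket -> illegal
(0,6): no bracket -> illegal
(1,3): flips 2 -> legal
(1,4): flips 1 -> legal
(1,6): no bracket -> illegal
(2,1): flips 2 -> legal
(2,2): flips 1 -> legal
(2,5): flips 2 -> legal
(2,6): flips 1 -> legal
(3,1): flips 2 -> legal
(3,6): flips 1 -> legal
(4,1): flips 1 -> legal
(4,2): flips 1 -> legal
(5,2): flips 1 -> legal
(5,3): flips 2 -> legal
(5,6): flips 1 -> legal
(5,7): no bracket -> illegal
(6,4): flips 1 -> legal
(6,5): flips 1 -> legal
(6,7): no bracket -> illegal
(7,5): no bracket -> illegal
(7,6): no bracket -> illegal
(7,7): flips 2 -> legal
W mobility = 16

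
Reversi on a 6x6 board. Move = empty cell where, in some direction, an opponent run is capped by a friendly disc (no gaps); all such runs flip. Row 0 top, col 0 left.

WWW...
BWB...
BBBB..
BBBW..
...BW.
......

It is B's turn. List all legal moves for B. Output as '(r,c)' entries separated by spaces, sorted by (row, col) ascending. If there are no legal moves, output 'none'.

Answer: (3,4) (4,5) (5,5)

Derivation:
(0,3): no bracket -> illegal
(1,3): no bracket -> illegal
(2,4): no bracket -> illegal
(3,4): flips 1 -> legal
(3,5): no bracket -> illegal
(4,2): no bracket -> illegal
(4,5): flips 1 -> legal
(5,3): no bracket -> illegal
(5,4): no bracket -> illegal
(5,5): flips 2 -> legal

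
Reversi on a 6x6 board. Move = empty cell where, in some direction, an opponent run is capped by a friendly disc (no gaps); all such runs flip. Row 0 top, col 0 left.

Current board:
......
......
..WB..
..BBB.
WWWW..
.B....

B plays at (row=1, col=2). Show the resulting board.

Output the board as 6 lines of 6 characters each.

Answer: ......
..B...
..BB..
..BBB.
WWWW..
.B....

Derivation:
Place B at (1,2); scan 8 dirs for brackets.
Dir NW: first cell '.' (not opp) -> no flip
Dir N: first cell '.' (not opp) -> no flip
Dir NE: first cell '.' (not opp) -> no flip
Dir W: first cell '.' (not opp) -> no flip
Dir E: first cell '.' (not opp) -> no flip
Dir SW: first cell '.' (not opp) -> no flip
Dir S: opp run (2,2) capped by B -> flip
Dir SE: first cell 'B' (not opp) -> no flip
All flips: (2,2)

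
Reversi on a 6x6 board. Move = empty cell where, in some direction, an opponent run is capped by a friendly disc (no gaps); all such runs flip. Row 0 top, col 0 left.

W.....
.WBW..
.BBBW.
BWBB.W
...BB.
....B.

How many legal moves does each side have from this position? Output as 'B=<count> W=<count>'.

Answer: B=9 W=5

Derivation:
-- B to move --
(0,1): flips 1 -> legal
(0,2): no bracket -> illegal
(0,3): flips 1 -> legal
(0,4): flips 1 -> legal
(1,0): flips 1 -> legal
(1,4): flips 1 -> legal
(1,5): flips 1 -> legal
(2,0): no bracket -> illegal
(2,5): flips 1 -> legal
(3,4): no bracket -> illegal
(4,0): flips 1 -> legal
(4,1): flips 1 -> legal
(4,2): no bracket -> illegal
(4,5): no bracket -> illegal
B mobility = 9
-- W to move --
(0,1): no bracket -> illegal
(0,2): no bracket -> illegal
(0,3): no bracket -> illegal
(1,0): no bracket -> illegal
(1,4): no bracket -> illegal
(2,0): flips 3 -> legal
(3,4): flips 2 -> legal
(4,0): no bracket -> illegal
(4,1): no bracket -> illegal
(4,2): flips 1 -> legal
(4,5): no bracket -> illegal
(5,2): no bracket -> illegal
(5,3): flips 4 -> legal
(5,5): flips 3 -> legal
W mobility = 5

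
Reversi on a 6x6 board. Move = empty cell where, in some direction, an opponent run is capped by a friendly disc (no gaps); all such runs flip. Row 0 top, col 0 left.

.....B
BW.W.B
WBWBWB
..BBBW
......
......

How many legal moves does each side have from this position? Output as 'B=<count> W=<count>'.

-- B to move --
(0,0): flips 2 -> legal
(0,1): flips 1 -> legal
(0,2): no bracket -> illegal
(0,3): flips 1 -> legal
(0,4): no bracket -> illegal
(1,2): flips 2 -> legal
(1,4): flips 1 -> legal
(3,0): flips 1 -> legal
(3,1): no bracket -> illegal
(4,4): no bracket -> illegal
(4,5): flips 1 -> legal
B mobility = 7
-- W to move --
(0,0): flips 1 -> legal
(0,1): no bracket -> illegal
(0,4): no bracket -> illegal
(1,2): no bracket -> illegal
(1,4): no bracket -> illegal
(3,0): no bracket -> illegal
(3,1): flips 4 -> legal
(4,1): no bracket -> illegal
(4,2): flips 2 -> legal
(4,3): flips 2 -> legal
(4,4): flips 2 -> legal
(4,5): no bracket -> illegal
W mobility = 5

Answer: B=7 W=5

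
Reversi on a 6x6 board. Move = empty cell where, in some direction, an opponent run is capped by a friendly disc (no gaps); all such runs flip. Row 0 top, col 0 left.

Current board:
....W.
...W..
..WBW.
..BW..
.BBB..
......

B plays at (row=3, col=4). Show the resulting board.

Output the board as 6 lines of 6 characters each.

Answer: ....W.
...W..
..WBW.
..BBB.
.BBB..
......

Derivation:
Place B at (3,4); scan 8 dirs for brackets.
Dir NW: first cell 'B' (not opp) -> no flip
Dir N: opp run (2,4), next='.' -> no flip
Dir NE: first cell '.' (not opp) -> no flip
Dir W: opp run (3,3) capped by B -> flip
Dir E: first cell '.' (not opp) -> no flip
Dir SW: first cell 'B' (not opp) -> no flip
Dir S: first cell '.' (not opp) -> no flip
Dir SE: first cell '.' (not opp) -> no flip
All flips: (3,3)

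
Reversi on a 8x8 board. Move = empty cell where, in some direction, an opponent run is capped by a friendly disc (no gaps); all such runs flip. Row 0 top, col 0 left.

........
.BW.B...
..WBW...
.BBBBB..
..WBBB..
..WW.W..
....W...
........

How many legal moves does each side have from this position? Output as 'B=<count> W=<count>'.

-- B to move --
(0,1): flips 1 -> legal
(0,2): flips 2 -> legal
(0,3): no bracket -> illegal
(1,3): flips 3 -> legal
(1,5): flips 1 -> legal
(2,1): flips 1 -> legal
(2,5): flips 1 -> legal
(4,1): flips 1 -> legal
(4,6): no bracket -> illegal
(5,1): flips 1 -> legal
(5,4): no bracket -> illegal
(5,6): no bracket -> illegal
(6,1): flips 1 -> legal
(6,2): flips 3 -> legal
(6,3): flips 1 -> legal
(6,5): flips 1 -> legal
(6,6): flips 1 -> legal
(7,3): no bracket -> illegal
(7,4): no bracket -> illegal
(7,5): flips 3 -> legal
B mobility = 14
-- W to move --
(0,0): flips 1 -> legal
(0,1): no bracket -> illegal
(0,2): no bracket -> illegal
(0,3): no bracket -> illegal
(0,4): flips 1 -> legal
(0,5): no bracket -> illegal
(1,0): flips 1 -> legal
(1,3): flips 3 -> legal
(1,5): no bracket -> illegal
(2,0): flips 1 -> legal
(2,1): no bracket -> illegal
(2,5): flips 4 -> legal
(2,6): flips 2 -> legal
(3,0): no bracket -> illegal
(3,6): no bracket -> illegal
(4,0): flips 1 -> legal
(4,1): no bracket -> illegal
(4,6): flips 4 -> legal
(5,4): flips 2 -> legal
(5,6): flips 3 -> legal
W mobility = 11

Answer: B=14 W=11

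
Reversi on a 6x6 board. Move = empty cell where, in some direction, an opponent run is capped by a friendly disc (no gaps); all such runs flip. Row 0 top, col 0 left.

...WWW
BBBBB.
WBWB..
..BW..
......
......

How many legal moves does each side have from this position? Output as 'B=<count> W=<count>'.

Answer: B=5 W=8

Derivation:
-- B to move --
(0,2): no bracket -> illegal
(1,5): no bracket -> illegal
(2,4): no bracket -> illegal
(3,0): flips 1 -> legal
(3,1): flips 1 -> legal
(3,4): flips 1 -> legal
(4,2): no bracket -> illegal
(4,3): flips 1 -> legal
(4,4): flips 2 -> legal
B mobility = 5
-- W to move --
(0,0): flips 2 -> legal
(0,1): no bracket -> illegal
(0,2): flips 2 -> legal
(1,5): no bracket -> illegal
(2,4): flips 2 -> legal
(2,5): flips 1 -> legal
(3,0): flips 2 -> legal
(3,1): flips 1 -> legal
(3,4): no bracket -> illegal
(4,1): flips 3 -> legal
(4,2): flips 1 -> legal
(4,3): no bracket -> illegal
W mobility = 8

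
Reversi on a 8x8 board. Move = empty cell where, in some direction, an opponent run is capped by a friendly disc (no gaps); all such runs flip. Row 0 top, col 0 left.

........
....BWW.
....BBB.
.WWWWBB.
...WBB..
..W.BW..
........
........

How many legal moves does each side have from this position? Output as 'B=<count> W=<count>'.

Answer: B=14 W=8

Derivation:
-- B to move --
(0,4): flips 1 -> legal
(0,5): flips 1 -> legal
(0,6): flips 2 -> legal
(0,7): flips 1 -> legal
(1,7): flips 2 -> legal
(2,0): no bracket -> illegal
(2,1): flips 2 -> legal
(2,2): flips 1 -> legal
(2,3): flips 1 -> legal
(2,7): no bracket -> illegal
(3,0): flips 4 -> legal
(4,0): no bracket -> illegal
(4,1): no bracket -> illegal
(4,2): flips 2 -> legal
(4,6): no bracket -> illegal
(5,1): no bracket -> illegal
(5,3): no bracket -> illegal
(5,6): flips 1 -> legal
(6,1): flips 3 -> legal
(6,2): no bracket -> illegal
(6,3): no bracket -> illegal
(6,4): no bracket -> illegal
(6,5): flips 1 -> legal
(6,6): flips 1 -> legal
B mobility = 14
-- W to move --
(0,3): no bracket -> illegal
(0,4): flips 2 -> legal
(0,5): no bracket -> illegal
(1,3): flips 1 -> legal
(1,7): no bracket -> illegal
(2,3): no bracket -> illegal
(2,7): no bracket -> illegal
(3,7): flips 3 -> legal
(4,6): flips 4 -> legal
(4,7): no bracket -> illegal
(5,3): flips 1 -> legal
(5,6): flips 1 -> legal
(6,3): no bracket -> illegal
(6,4): flips 2 -> legal
(6,5): flips 1 -> legal
W mobility = 8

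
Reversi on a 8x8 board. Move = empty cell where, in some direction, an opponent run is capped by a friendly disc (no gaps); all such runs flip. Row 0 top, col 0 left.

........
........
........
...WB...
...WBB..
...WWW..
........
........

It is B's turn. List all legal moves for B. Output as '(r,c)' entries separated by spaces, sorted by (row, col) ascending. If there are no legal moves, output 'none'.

(2,2): flips 1 -> legal
(2,3): no bracket -> illegal
(2,4): no bracket -> illegal
(3,2): flips 1 -> legal
(4,2): flips 1 -> legal
(4,6): no bracket -> illegal
(5,2): flips 1 -> legal
(5,6): no bracket -> illegal
(6,2): flips 1 -> legal
(6,3): flips 1 -> legal
(6,4): flips 1 -> legal
(6,5): flips 1 -> legal
(6,6): flips 1 -> legal

Answer: (2,2) (3,2) (4,2) (5,2) (6,2) (6,3) (6,4) (6,5) (6,6)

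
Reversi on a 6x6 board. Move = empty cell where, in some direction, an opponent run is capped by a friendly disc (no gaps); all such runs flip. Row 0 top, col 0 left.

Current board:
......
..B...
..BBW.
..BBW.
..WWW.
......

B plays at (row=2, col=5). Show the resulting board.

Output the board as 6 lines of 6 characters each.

Place B at (2,5); scan 8 dirs for brackets.
Dir NW: first cell '.' (not opp) -> no flip
Dir N: first cell '.' (not opp) -> no flip
Dir NE: edge -> no flip
Dir W: opp run (2,4) capped by B -> flip
Dir E: edge -> no flip
Dir SW: opp run (3,4) (4,3), next='.' -> no flip
Dir S: first cell '.' (not opp) -> no flip
Dir SE: edge -> no flip
All flips: (2,4)

Answer: ......
..B...
..BBBB
..BBW.
..WWW.
......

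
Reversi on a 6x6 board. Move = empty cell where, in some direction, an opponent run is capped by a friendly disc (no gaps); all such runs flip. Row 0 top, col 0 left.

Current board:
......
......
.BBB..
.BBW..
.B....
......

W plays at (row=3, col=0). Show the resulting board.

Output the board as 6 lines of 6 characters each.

Answer: ......
......
.BBB..
WWWW..
.B....
......

Derivation:
Place W at (3,0); scan 8 dirs for brackets.
Dir NW: edge -> no flip
Dir N: first cell '.' (not opp) -> no flip
Dir NE: opp run (2,1), next='.' -> no flip
Dir W: edge -> no flip
Dir E: opp run (3,1) (3,2) capped by W -> flip
Dir SW: edge -> no flip
Dir S: first cell '.' (not opp) -> no flip
Dir SE: opp run (4,1), next='.' -> no flip
All flips: (3,1) (3,2)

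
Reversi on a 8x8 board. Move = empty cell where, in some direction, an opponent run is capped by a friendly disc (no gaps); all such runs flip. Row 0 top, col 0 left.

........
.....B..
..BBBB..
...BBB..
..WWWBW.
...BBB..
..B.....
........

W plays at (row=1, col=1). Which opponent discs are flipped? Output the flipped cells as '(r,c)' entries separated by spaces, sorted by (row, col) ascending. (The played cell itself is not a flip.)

Dir NW: first cell '.' (not opp) -> no flip
Dir N: first cell '.' (not opp) -> no flip
Dir NE: first cell '.' (not opp) -> no flip
Dir W: first cell '.' (not opp) -> no flip
Dir E: first cell '.' (not opp) -> no flip
Dir SW: first cell '.' (not opp) -> no flip
Dir S: first cell '.' (not opp) -> no flip
Dir SE: opp run (2,2) (3,3) capped by W -> flip

Answer: (2,2) (3,3)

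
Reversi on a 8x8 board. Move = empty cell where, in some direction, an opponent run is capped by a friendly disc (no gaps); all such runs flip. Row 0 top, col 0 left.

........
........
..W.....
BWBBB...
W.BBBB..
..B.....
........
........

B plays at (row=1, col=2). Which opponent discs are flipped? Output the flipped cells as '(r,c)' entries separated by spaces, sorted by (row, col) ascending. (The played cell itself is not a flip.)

Dir NW: first cell '.' (not opp) -> no flip
Dir N: first cell '.' (not opp) -> no flip
Dir NE: first cell '.' (not opp) -> no flip
Dir W: first cell '.' (not opp) -> no flip
Dir E: first cell '.' (not opp) -> no flip
Dir SW: first cell '.' (not opp) -> no flip
Dir S: opp run (2,2) capped by B -> flip
Dir SE: first cell '.' (not opp) -> no flip

Answer: (2,2)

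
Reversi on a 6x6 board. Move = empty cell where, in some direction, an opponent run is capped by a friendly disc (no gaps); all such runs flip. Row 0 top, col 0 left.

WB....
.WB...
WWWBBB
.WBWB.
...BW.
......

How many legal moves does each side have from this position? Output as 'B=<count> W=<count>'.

-- B to move --
(0,2): no bracket -> illegal
(1,0): flips 2 -> legal
(1,3): no bracket -> illegal
(3,0): flips 2 -> legal
(3,5): no bracket -> illegal
(4,0): no bracket -> illegal
(4,1): flips 3 -> legal
(4,2): flips 1 -> legal
(4,5): flips 1 -> legal
(5,3): no bracket -> illegal
(5,4): flips 1 -> legal
(5,5): no bracket -> illegal
B mobility = 6
-- W to move --
(0,2): flips 2 -> legal
(0,3): flips 1 -> legal
(1,0): no bracket -> illegal
(1,3): flips 2 -> legal
(1,4): flips 2 -> legal
(1,5): flips 1 -> legal
(3,5): flips 1 -> legal
(4,1): no bracket -> illegal
(4,2): flips 2 -> legal
(4,5): no bracket -> illegal
(5,2): no bracket -> illegal
(5,3): flips 1 -> legal
(5,4): flips 2 -> legal
W mobility = 9

Answer: B=6 W=9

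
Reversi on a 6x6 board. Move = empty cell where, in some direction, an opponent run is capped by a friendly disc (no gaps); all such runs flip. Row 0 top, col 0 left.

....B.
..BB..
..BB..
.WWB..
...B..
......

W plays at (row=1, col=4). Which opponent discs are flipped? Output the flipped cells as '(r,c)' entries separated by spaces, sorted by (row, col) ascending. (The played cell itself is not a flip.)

Dir NW: first cell '.' (not opp) -> no flip
Dir N: opp run (0,4), next=edge -> no flip
Dir NE: first cell '.' (not opp) -> no flip
Dir W: opp run (1,3) (1,2), next='.' -> no flip
Dir E: first cell '.' (not opp) -> no flip
Dir SW: opp run (2,3) capped by W -> flip
Dir S: first cell '.' (not opp) -> no flip
Dir SE: first cell '.' (not opp) -> no flip

Answer: (2,3)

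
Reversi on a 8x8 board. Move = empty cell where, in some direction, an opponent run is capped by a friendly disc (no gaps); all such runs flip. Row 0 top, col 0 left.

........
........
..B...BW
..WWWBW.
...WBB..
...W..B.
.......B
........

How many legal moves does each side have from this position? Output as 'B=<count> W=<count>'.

-- B to move --
(1,6): no bracket -> illegal
(1,7): no bracket -> illegal
(2,1): no bracket -> illegal
(2,3): flips 1 -> legal
(2,4): flips 1 -> legal
(2,5): no bracket -> illegal
(3,1): flips 3 -> legal
(3,7): flips 1 -> legal
(4,1): no bracket -> illegal
(4,2): flips 2 -> legal
(4,6): flips 1 -> legal
(4,7): no bracket -> illegal
(5,2): no bracket -> illegal
(5,4): no bracket -> illegal
(6,2): flips 1 -> legal
(6,3): no bracket -> illegal
(6,4): no bracket -> illegal
B mobility = 7
-- W to move --
(1,1): flips 1 -> legal
(1,2): flips 1 -> legal
(1,3): no bracket -> illegal
(1,5): no bracket -> illegal
(1,6): flips 1 -> legal
(1,7): flips 3 -> legal
(2,1): no bracket -> illegal
(2,3): no bracket -> illegal
(2,4): no bracket -> illegal
(2,5): flips 1 -> legal
(3,1): no bracket -> illegal
(3,7): no bracket -> illegal
(4,6): flips 2 -> legal
(4,7): no bracket -> illegal
(5,4): flips 2 -> legal
(5,5): flips 1 -> legal
(5,7): no bracket -> illegal
(6,5): no bracket -> illegal
(6,6): no bracket -> illegal
(7,6): no bracket -> illegal
(7,7): no bracket -> illegal
W mobility = 8

Answer: B=7 W=8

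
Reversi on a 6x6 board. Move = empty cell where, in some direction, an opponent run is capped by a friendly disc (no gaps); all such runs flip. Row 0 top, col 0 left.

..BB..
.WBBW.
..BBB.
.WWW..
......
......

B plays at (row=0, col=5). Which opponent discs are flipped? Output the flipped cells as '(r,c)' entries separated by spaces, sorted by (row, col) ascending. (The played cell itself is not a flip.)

Dir NW: edge -> no flip
Dir N: edge -> no flip
Dir NE: edge -> no flip
Dir W: first cell '.' (not opp) -> no flip
Dir E: edge -> no flip
Dir SW: opp run (1,4) capped by B -> flip
Dir S: first cell '.' (not opp) -> no flip
Dir SE: edge -> no flip

Answer: (1,4)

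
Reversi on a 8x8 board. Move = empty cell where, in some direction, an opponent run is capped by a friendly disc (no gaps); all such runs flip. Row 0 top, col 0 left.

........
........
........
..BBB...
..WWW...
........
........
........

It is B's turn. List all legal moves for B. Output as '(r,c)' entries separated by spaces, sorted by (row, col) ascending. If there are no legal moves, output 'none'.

Answer: (5,1) (5,2) (5,3) (5,4) (5,5)

Derivation:
(3,1): no bracket -> illegal
(3,5): no bracket -> illegal
(4,1): no bracket -> illegal
(4,5): no bracket -> illegal
(5,1): flips 1 -> legal
(5,2): flips 2 -> legal
(5,3): flips 1 -> legal
(5,4): flips 2 -> legal
(5,5): flips 1 -> legal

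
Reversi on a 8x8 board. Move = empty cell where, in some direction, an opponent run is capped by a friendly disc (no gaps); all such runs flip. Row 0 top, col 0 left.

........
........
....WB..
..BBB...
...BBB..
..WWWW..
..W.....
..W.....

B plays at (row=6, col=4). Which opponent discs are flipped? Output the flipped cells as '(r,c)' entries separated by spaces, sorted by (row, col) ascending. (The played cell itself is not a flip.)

Dir NW: opp run (5,3), next='.' -> no flip
Dir N: opp run (5,4) capped by B -> flip
Dir NE: opp run (5,5), next='.' -> no flip
Dir W: first cell '.' (not opp) -> no flip
Dir E: first cell '.' (not opp) -> no flip
Dir SW: first cell '.' (not opp) -> no flip
Dir S: first cell '.' (not opp) -> no flip
Dir SE: first cell '.' (not opp) -> no flip

Answer: (5,4)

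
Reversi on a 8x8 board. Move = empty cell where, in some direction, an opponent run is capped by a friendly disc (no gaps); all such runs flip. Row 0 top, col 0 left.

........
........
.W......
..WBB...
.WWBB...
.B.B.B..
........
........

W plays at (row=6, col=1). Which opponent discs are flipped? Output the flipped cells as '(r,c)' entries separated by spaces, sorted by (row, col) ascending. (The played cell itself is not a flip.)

Dir NW: first cell '.' (not opp) -> no flip
Dir N: opp run (5,1) capped by W -> flip
Dir NE: first cell '.' (not opp) -> no flip
Dir W: first cell '.' (not opp) -> no flip
Dir E: first cell '.' (not opp) -> no flip
Dir SW: first cell '.' (not opp) -> no flip
Dir S: first cell '.' (not opp) -> no flip
Dir SE: first cell '.' (not opp) -> no flip

Answer: (5,1)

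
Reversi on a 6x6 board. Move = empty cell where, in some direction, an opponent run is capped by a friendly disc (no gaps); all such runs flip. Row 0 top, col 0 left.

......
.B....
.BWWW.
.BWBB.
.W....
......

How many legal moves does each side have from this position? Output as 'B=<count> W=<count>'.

-- B to move --
(1,2): flips 1 -> legal
(1,3): flips 2 -> legal
(1,4): flips 1 -> legal
(1,5): flips 1 -> legal
(2,5): flips 3 -> legal
(3,0): no bracket -> illegal
(3,5): no bracket -> illegal
(4,0): no bracket -> illegal
(4,2): no bracket -> illegal
(4,3): flips 1 -> legal
(5,0): no bracket -> illegal
(5,1): flips 1 -> legal
(5,2): no bracket -> illegal
B mobility = 7
-- W to move --
(0,0): flips 1 -> legal
(0,1): flips 3 -> legal
(0,2): no bracket -> illegal
(1,0): flips 1 -> legal
(1,2): no bracket -> illegal
(2,0): flips 1 -> legal
(2,5): no bracket -> illegal
(3,0): flips 1 -> legal
(3,5): flips 2 -> legal
(4,0): flips 1 -> legal
(4,2): flips 1 -> legal
(4,3): flips 1 -> legal
(4,4): flips 2 -> legal
(4,5): flips 1 -> legal
W mobility = 11

Answer: B=7 W=11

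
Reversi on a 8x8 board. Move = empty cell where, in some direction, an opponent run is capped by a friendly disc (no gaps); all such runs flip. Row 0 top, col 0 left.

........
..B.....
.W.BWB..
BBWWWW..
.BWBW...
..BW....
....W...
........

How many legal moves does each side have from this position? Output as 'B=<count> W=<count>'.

Answer: B=8 W=15

Derivation:
-- B to move --
(1,0): flips 2 -> legal
(1,1): flips 1 -> legal
(1,3): no bracket -> illegal
(1,4): no bracket -> illegal
(1,5): no bracket -> illegal
(2,0): no bracket -> illegal
(2,2): flips 2 -> legal
(2,6): no bracket -> illegal
(3,6): flips 4 -> legal
(4,5): flips 3 -> legal
(4,6): no bracket -> illegal
(5,1): no bracket -> illegal
(5,4): flips 1 -> legal
(5,5): no bracket -> illegal
(6,2): no bracket -> illegal
(6,3): flips 1 -> legal
(6,5): no bracket -> illegal
(7,3): no bracket -> illegal
(7,4): no bracket -> illegal
(7,5): flips 3 -> legal
B mobility = 8
-- W to move --
(0,1): flips 2 -> legal
(0,2): no bracket -> illegal
(0,3): flips 1 -> legal
(1,1): no bracket -> illegal
(1,3): flips 1 -> legal
(1,4): flips 1 -> legal
(1,5): flips 1 -> legal
(1,6): flips 1 -> legal
(2,0): flips 1 -> legal
(2,2): flips 1 -> legal
(2,6): flips 1 -> legal
(3,6): no bracket -> illegal
(4,0): flips 1 -> legal
(5,0): flips 1 -> legal
(5,1): flips 3 -> legal
(5,4): flips 1 -> legal
(6,1): flips 2 -> legal
(6,2): flips 1 -> legal
(6,3): no bracket -> illegal
W mobility = 15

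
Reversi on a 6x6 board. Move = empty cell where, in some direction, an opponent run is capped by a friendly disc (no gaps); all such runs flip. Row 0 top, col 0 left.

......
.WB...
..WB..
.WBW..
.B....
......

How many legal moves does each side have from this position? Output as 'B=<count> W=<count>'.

Answer: B=5 W=5

Derivation:
-- B to move --
(0,0): no bracket -> illegal
(0,1): no bracket -> illegal
(0,2): no bracket -> illegal
(1,0): flips 1 -> legal
(1,3): no bracket -> illegal
(2,0): no bracket -> illegal
(2,1): flips 2 -> legal
(2,4): no bracket -> illegal
(3,0): flips 1 -> legal
(3,4): flips 1 -> legal
(4,0): no bracket -> illegal
(4,2): no bracket -> illegal
(4,3): flips 1 -> legal
(4,4): no bracket -> illegal
B mobility = 5
-- W to move --
(0,1): no bracket -> illegal
(0,2): flips 1 -> legal
(0,3): no bracket -> illegal
(1,3): flips 2 -> legal
(1,4): no bracket -> illegal
(2,1): no bracket -> illegal
(2,4): flips 1 -> legal
(3,0): no bracket -> illegal
(3,4): no bracket -> illegal
(4,0): no bracket -> illegal
(4,2): flips 1 -> legal
(4,3): no bracket -> illegal
(5,0): no bracket -> illegal
(5,1): flips 1 -> legal
(5,2): no bracket -> illegal
W mobility = 5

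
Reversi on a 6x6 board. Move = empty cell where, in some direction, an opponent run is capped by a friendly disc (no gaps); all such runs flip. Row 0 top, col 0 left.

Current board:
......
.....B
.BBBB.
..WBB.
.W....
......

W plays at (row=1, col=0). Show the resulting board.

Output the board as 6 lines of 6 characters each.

Answer: ......
W....B
.WBBB.
..WBB.
.W....
......

Derivation:
Place W at (1,0); scan 8 dirs for brackets.
Dir NW: edge -> no flip
Dir N: first cell '.' (not opp) -> no flip
Dir NE: first cell '.' (not opp) -> no flip
Dir W: edge -> no flip
Dir E: first cell '.' (not opp) -> no flip
Dir SW: edge -> no flip
Dir S: first cell '.' (not opp) -> no flip
Dir SE: opp run (2,1) capped by W -> flip
All flips: (2,1)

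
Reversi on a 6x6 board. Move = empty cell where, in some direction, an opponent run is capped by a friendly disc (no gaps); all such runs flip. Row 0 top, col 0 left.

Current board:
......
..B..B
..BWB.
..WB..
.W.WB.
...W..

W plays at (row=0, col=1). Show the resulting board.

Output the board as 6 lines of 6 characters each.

Answer: .W....
..W..B
..BWB.
..WB..
.W.WB.
...W..

Derivation:
Place W at (0,1); scan 8 dirs for brackets.
Dir NW: edge -> no flip
Dir N: edge -> no flip
Dir NE: edge -> no flip
Dir W: first cell '.' (not opp) -> no flip
Dir E: first cell '.' (not opp) -> no flip
Dir SW: first cell '.' (not opp) -> no flip
Dir S: first cell '.' (not opp) -> no flip
Dir SE: opp run (1,2) capped by W -> flip
All flips: (1,2)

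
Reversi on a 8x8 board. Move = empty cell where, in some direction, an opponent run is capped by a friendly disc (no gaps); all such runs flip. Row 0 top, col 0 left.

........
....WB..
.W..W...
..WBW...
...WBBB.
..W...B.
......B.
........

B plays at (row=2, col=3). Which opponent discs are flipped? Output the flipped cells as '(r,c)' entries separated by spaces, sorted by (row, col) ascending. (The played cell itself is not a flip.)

Answer: (3,4)

Derivation:
Dir NW: first cell '.' (not opp) -> no flip
Dir N: first cell '.' (not opp) -> no flip
Dir NE: opp run (1,4), next='.' -> no flip
Dir W: first cell '.' (not opp) -> no flip
Dir E: opp run (2,4), next='.' -> no flip
Dir SW: opp run (3,2), next='.' -> no flip
Dir S: first cell 'B' (not opp) -> no flip
Dir SE: opp run (3,4) capped by B -> flip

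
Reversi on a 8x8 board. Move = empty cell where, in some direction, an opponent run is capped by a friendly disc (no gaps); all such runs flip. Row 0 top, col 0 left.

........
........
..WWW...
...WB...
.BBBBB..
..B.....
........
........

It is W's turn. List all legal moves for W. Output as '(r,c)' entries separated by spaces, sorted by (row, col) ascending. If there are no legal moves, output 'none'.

Answer: (3,5) (5,1) (5,3) (5,4) (5,5) (5,6)

Derivation:
(2,5): no bracket -> illegal
(3,0): no bracket -> illegal
(3,1): no bracket -> illegal
(3,2): no bracket -> illegal
(3,5): flips 1 -> legal
(3,6): no bracket -> illegal
(4,0): no bracket -> illegal
(4,6): no bracket -> illegal
(5,0): no bracket -> illegal
(5,1): flips 1 -> legal
(5,3): flips 1 -> legal
(5,4): flips 2 -> legal
(5,5): flips 1 -> legal
(5,6): flips 2 -> legal
(6,1): no bracket -> illegal
(6,2): no bracket -> illegal
(6,3): no bracket -> illegal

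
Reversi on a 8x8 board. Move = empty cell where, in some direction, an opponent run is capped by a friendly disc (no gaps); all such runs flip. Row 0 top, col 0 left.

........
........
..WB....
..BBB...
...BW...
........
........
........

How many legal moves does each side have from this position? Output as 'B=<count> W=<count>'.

-- B to move --
(1,1): flips 1 -> legal
(1,2): flips 1 -> legal
(1,3): no bracket -> illegal
(2,1): flips 1 -> legal
(3,1): no bracket -> illegal
(3,5): no bracket -> illegal
(4,5): flips 1 -> legal
(5,3): no bracket -> illegal
(5,4): flips 1 -> legal
(5,5): flips 1 -> legal
B mobility = 6
-- W to move --
(1,2): no bracket -> illegal
(1,3): no bracket -> illegal
(1,4): no bracket -> illegal
(2,1): no bracket -> illegal
(2,4): flips 2 -> legal
(2,5): no bracket -> illegal
(3,1): no bracket -> illegal
(3,5): no bracket -> illegal
(4,1): no bracket -> illegal
(4,2): flips 2 -> legal
(4,5): no bracket -> illegal
(5,2): no bracket -> illegal
(5,3): no bracket -> illegal
(5,4): no bracket -> illegal
W mobility = 2

Answer: B=6 W=2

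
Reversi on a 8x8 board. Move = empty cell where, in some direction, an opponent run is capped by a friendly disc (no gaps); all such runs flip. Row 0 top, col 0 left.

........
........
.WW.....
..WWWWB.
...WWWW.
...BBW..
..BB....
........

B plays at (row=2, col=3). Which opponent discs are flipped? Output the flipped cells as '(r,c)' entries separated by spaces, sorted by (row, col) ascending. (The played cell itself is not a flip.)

Dir NW: first cell '.' (not opp) -> no flip
Dir N: first cell '.' (not opp) -> no flip
Dir NE: first cell '.' (not opp) -> no flip
Dir W: opp run (2,2) (2,1), next='.' -> no flip
Dir E: first cell '.' (not opp) -> no flip
Dir SW: opp run (3,2), next='.' -> no flip
Dir S: opp run (3,3) (4,3) capped by B -> flip
Dir SE: opp run (3,4) (4,5), next='.' -> no flip

Answer: (3,3) (4,3)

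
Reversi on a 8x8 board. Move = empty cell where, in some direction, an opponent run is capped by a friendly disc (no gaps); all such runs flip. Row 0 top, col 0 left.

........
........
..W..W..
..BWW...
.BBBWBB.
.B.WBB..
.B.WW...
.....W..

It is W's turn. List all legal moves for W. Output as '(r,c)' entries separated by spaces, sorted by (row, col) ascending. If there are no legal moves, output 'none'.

(2,1): no bracket -> illegal
(2,3): no bracket -> illegal
(3,0): no bracket -> illegal
(3,1): flips 2 -> legal
(3,5): no bracket -> illegal
(3,6): flips 2 -> legal
(3,7): flips 2 -> legal
(4,0): flips 3 -> legal
(4,7): flips 2 -> legal
(5,0): no bracket -> illegal
(5,2): flips 3 -> legal
(5,6): flips 3 -> legal
(5,7): no bracket -> illegal
(6,0): flips 2 -> legal
(6,2): no bracket -> illegal
(6,5): no bracket -> illegal
(6,6): flips 1 -> legal
(7,0): no bracket -> illegal
(7,1): no bracket -> illegal
(7,2): no bracket -> illegal

Answer: (3,1) (3,6) (3,7) (4,0) (4,7) (5,2) (5,6) (6,0) (6,6)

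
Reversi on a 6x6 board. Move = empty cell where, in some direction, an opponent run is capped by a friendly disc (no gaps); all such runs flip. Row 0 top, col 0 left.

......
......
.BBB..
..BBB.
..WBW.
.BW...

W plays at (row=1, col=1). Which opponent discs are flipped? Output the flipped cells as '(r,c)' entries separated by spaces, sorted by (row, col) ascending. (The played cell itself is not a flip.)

Dir NW: first cell '.' (not opp) -> no flip
Dir N: first cell '.' (not opp) -> no flip
Dir NE: first cell '.' (not opp) -> no flip
Dir W: first cell '.' (not opp) -> no flip
Dir E: first cell '.' (not opp) -> no flip
Dir SW: first cell '.' (not opp) -> no flip
Dir S: opp run (2,1), next='.' -> no flip
Dir SE: opp run (2,2) (3,3) capped by W -> flip

Answer: (2,2) (3,3)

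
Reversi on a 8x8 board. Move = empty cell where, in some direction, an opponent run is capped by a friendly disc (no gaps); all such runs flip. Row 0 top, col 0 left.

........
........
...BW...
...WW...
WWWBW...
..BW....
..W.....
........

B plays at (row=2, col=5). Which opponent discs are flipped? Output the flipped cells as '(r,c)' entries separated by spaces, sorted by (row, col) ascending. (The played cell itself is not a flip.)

Answer: (2,4) (3,4)

Derivation:
Dir NW: first cell '.' (not opp) -> no flip
Dir N: first cell '.' (not opp) -> no flip
Dir NE: first cell '.' (not opp) -> no flip
Dir W: opp run (2,4) capped by B -> flip
Dir E: first cell '.' (not opp) -> no flip
Dir SW: opp run (3,4) capped by B -> flip
Dir S: first cell '.' (not opp) -> no flip
Dir SE: first cell '.' (not opp) -> no flip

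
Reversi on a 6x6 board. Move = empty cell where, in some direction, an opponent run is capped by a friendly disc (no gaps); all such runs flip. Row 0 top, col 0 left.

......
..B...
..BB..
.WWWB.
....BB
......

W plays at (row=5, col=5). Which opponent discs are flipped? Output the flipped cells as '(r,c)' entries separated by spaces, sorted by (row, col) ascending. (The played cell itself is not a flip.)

Answer: (4,4)

Derivation:
Dir NW: opp run (4,4) capped by W -> flip
Dir N: opp run (4,5), next='.' -> no flip
Dir NE: edge -> no flip
Dir W: first cell '.' (not opp) -> no flip
Dir E: edge -> no flip
Dir SW: edge -> no flip
Dir S: edge -> no flip
Dir SE: edge -> no flip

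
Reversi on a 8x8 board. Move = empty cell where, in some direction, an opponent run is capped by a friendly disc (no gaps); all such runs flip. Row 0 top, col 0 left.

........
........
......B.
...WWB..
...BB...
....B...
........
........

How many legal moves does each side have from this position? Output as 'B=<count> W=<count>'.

Answer: B=5 W=5

Derivation:
-- B to move --
(2,2): flips 1 -> legal
(2,3): flips 1 -> legal
(2,4): flips 1 -> legal
(2,5): flips 1 -> legal
(3,2): flips 2 -> legal
(4,2): no bracket -> illegal
(4,5): no bracket -> illegal
B mobility = 5
-- W to move --
(1,5): no bracket -> illegal
(1,6): no bracket -> illegal
(1,7): no bracket -> illegal
(2,4): no bracket -> illegal
(2,5): no bracket -> illegal
(2,7): no bracket -> illegal
(3,2): no bracket -> illegal
(3,6): flips 1 -> legal
(3,7): no bracket -> illegal
(4,2): no bracket -> illegal
(4,5): no bracket -> illegal
(4,6): no bracket -> illegal
(5,2): flips 1 -> legal
(5,3): flips 1 -> legal
(5,5): flips 1 -> legal
(6,3): no bracket -> illegal
(6,4): flips 2 -> legal
(6,5): no bracket -> illegal
W mobility = 5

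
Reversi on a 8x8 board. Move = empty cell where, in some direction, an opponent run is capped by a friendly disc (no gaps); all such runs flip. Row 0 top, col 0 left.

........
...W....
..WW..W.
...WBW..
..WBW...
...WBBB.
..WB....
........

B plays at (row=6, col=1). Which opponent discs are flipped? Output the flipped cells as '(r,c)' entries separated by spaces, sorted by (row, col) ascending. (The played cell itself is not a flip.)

Dir NW: first cell '.' (not opp) -> no flip
Dir N: first cell '.' (not opp) -> no flip
Dir NE: first cell '.' (not opp) -> no flip
Dir W: first cell '.' (not opp) -> no flip
Dir E: opp run (6,2) capped by B -> flip
Dir SW: first cell '.' (not opp) -> no flip
Dir S: first cell '.' (not opp) -> no flip
Dir SE: first cell '.' (not opp) -> no flip

Answer: (6,2)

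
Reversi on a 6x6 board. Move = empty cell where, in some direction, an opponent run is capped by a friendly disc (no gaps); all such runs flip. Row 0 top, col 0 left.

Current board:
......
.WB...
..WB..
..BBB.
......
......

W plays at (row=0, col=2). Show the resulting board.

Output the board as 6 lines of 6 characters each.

Place W at (0,2); scan 8 dirs for brackets.
Dir NW: edge -> no flip
Dir N: edge -> no flip
Dir NE: edge -> no flip
Dir W: first cell '.' (not opp) -> no flip
Dir E: first cell '.' (not opp) -> no flip
Dir SW: first cell 'W' (not opp) -> no flip
Dir S: opp run (1,2) capped by W -> flip
Dir SE: first cell '.' (not opp) -> no flip
All flips: (1,2)

Answer: ..W...
.WW...
..WB..
..BBB.
......
......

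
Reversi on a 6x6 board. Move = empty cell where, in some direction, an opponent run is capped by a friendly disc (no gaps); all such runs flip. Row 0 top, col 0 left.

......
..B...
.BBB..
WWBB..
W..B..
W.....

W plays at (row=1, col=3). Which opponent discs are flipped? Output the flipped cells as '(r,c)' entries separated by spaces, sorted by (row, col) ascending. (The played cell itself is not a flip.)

Dir NW: first cell '.' (not opp) -> no flip
Dir N: first cell '.' (not opp) -> no flip
Dir NE: first cell '.' (not opp) -> no flip
Dir W: opp run (1,2), next='.' -> no flip
Dir E: first cell '.' (not opp) -> no flip
Dir SW: opp run (2,2) capped by W -> flip
Dir S: opp run (2,3) (3,3) (4,3), next='.' -> no flip
Dir SE: first cell '.' (not opp) -> no flip

Answer: (2,2)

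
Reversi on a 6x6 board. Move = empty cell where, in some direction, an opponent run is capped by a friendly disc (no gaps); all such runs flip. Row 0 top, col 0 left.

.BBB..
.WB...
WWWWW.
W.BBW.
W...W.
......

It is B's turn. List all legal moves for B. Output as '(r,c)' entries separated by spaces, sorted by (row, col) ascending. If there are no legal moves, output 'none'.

Answer: (0,0) (1,0) (1,3) (1,4) (1,5) (3,1) (3,5) (4,5) (5,5)

Derivation:
(0,0): flips 2 -> legal
(1,0): flips 2 -> legal
(1,3): flips 1 -> legal
(1,4): flips 1 -> legal
(1,5): flips 1 -> legal
(2,5): no bracket -> illegal
(3,1): flips 2 -> legal
(3,5): flips 1 -> legal
(4,1): no bracket -> illegal
(4,3): no bracket -> illegal
(4,5): flips 2 -> legal
(5,0): no bracket -> illegal
(5,1): no bracket -> illegal
(5,3): no bracket -> illegal
(5,4): no bracket -> illegal
(5,5): flips 1 -> legal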